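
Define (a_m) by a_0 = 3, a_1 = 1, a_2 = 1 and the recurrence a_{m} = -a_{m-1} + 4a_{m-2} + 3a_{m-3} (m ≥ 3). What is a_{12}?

-7064

The ordinary generating function has denominator 1 + x - 4x^2 - 3x^3.
Iterating the recurrence: a_0,…,a_{12} = 3, 1, 1, 12, -5, 56, -40, 249, -241, 1117, -1334, 5079, -7064.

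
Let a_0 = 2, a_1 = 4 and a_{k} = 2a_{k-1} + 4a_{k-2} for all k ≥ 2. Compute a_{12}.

1908736

The ordinary generating function has denominator 1 - 2x - 4x^2.
Iterating the recurrence: a_0,…,a_{12} = 2, 4, 16, 48, 160, 512, 1664, 5376, 17408, 56320, 182272, 589824, 1908736.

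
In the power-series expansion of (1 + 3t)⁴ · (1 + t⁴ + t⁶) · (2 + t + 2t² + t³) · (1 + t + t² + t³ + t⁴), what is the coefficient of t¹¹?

(1 + 3t)⁴ has coefficients 1,12,54,108,81 for degrees 0…4.
(1 + t⁴ + t⁶) has coefficients 1,0,0,0,1,0,1,0,0,0,0,0 for degrees 0…11.
Multiplying by (2 + t + 2t² + t³) gives running coefficients 2,1,2,1,2,1,4,2,2,1,0,0 for degrees 0…11.
Finally multiplying by (1 + t + t² + t³ + t⁴), the product of all factors after the first has coefficients 2,3,5,6,8,7,10,10,11,10,9,5 for degrees 0…11.
[t¹¹] = 1·5 + 12·9 + 54·10 + 108·11 + 81·10 = 2651.

2651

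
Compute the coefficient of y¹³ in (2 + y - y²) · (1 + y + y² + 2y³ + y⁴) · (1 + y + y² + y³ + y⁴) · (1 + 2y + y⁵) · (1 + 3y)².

76

(2 + y - y²) has coefficients 2,1,-1 for degrees 0…2.
(1 + y + y² + 2y³ + y⁴) has coefficients 1,1,1,2,1,0,0,0,0,0,0,0,0,0 for degrees 0…13.
Multiplying by (1 + y + y² + y³ + y⁴) gives running coefficients 1,2,3,5,6,5,4,3,1,0,0,0,0,0 for degrees 0…13.
Multiplying by (1 + 2y + y⁵) gives running coefficients 1,4,7,11,16,18,16,14,12,8,5,4,3,1 for degrees 0…13.
Finally multiplying by (1 + 3y)², the product of all factors after the first has coefficients 1,10,40,89,145,213,268,272,240,206,161,106,72,55 for degrees 0…13.
[y¹³] = 2·55 + 1·72 − 1·106 = 76.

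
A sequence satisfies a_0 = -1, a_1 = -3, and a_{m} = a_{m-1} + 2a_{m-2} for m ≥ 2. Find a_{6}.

The ordinary generating function has denominator 1 - y - 2y^2.
Iterating the recurrence: a_0,…,a_{6} = -1, -3, -5, -11, -21, -43, -85.

-85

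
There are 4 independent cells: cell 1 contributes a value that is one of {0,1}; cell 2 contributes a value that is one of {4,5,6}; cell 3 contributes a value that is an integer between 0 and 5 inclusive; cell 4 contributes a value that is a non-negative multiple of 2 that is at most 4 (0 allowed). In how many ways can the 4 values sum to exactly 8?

The generating function for the choices is (1 + t)·(t⁴ + t⁵ + t⁶)·(1 + t + t² + t³ + t⁴ + t⁵)·(1 + t² + t⁴); the count is [t⁸].
(1 + t) has coefficients 1,1 for degrees 0…1.
(t⁴ + t⁵ + t⁶) has coefficients 0,0,0,0,1,1,1,0,0 for degrees 0…8.
Multiplying by (1 + t + t² + t³ + t⁴ + t⁵) gives running coefficients 0,0,0,0,1,2,3,3,3 for degrees 0…8.
Finally multiplying by (1 + t² + t⁴), the product of all factors after the first has coefficients 0,0,0,0,1,2,4,5,7 for degrees 0…8.
[t⁸] = 1·7 + 1·5 = 12.

12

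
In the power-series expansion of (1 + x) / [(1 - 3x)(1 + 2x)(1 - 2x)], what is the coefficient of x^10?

The denominator gives the recurrence a_n = 3a_(n−1) + 4a_(n−2) − 12a_(n−3) for n ≥ 3; the numerator fixes a_0 = 1, a_1 = 4, a_2 = 16.
Iterating: 1, 4, 16, 52, 172, 532, 1660, 5044, 15388, 46420, 140284, so a_10 = 140284.

140284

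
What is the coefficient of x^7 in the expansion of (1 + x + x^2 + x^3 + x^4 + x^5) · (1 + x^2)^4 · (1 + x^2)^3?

63

(1 + x + x^2 + x^3 + x^4 + x^5) has coefficients 1,1,1,1,1,1 for degrees 0…5.
(1 + x^2)^4 has coefficients 1,0,4,0,6,0,4,0 for degrees 0…7.
Finally multiplying by (1 + x^2)^3, the product of all factors after the first has coefficients 1,0,7,0,21,0,35,0 for degrees 0…7.
[x^7] = 1·0 + 1·35 + 1·0 + 1·21 + 1·0 + 1·7 = 63.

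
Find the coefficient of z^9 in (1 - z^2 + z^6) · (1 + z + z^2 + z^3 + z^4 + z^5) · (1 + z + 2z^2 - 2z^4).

(1 - z^2 + z^6) has coefficients 1,0,-1,0,0,0,1 for degrees 0…6.
(1 + z + z^2 + z^3 + z^4 + z^5) has coefficients 1,1,1,1,1,1,0,0,0,0 for degrees 0…9.
Finally multiplying by (1 + z + 2z^2 - 2z^4), the product of all factors after the first has coefficients 1,2,4,4,2,2,1,0,-2,-2 for degrees 0…9.
[z^9] = 1·(-2) − 1·0 + 1·4 = 2.

2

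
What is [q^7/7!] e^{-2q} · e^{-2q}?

-16384

The EGF product rule gives c_7 = Σ_{k_1+k_2=7} C(7; k_1,k_2) · ∏ g_i(k_i), where e^{-2q} gives (-2)^k; e^{-2q} gives (-2)^k.
g_1(k) for k = 0…7: 1, -2, 4, -8, 16, -32, 64, -128.
g_2(k) for k = 0…7: 1, -2, 4, -8, 16, -32, 64, -128.
c_7 = Σ_k C(7,k)·g_1(k)·g_2(7−k) = 1·1·(-128) + 7·(-2)·64 + 21·4·(-32) + 35·(-8)·16 + 35·16·(-8) + 21·(-32)·4 + 7·64·(-2) + 1·(-128)·1 = −128 − 896 − 2688 − 4480 − 4480 − 2688 − 896 − 128 = -16384.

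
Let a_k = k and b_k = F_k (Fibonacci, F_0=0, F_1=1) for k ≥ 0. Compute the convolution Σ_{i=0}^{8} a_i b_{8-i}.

79

The convolution is the t^8 coefficient of A(t)B(t).
Σ = 0·21 + 1·13 + 2·8 + 3·5 + 4·3 + 5·2 + 6·1 + 7·1 + 8·0 = 79.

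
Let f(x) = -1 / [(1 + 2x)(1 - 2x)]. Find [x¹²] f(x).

Partial fractions give a closed form: a_n = (-1/2)·(-2)^n + (-1/2)·2^n.
At n = 12: a_12 = -4096.

-4096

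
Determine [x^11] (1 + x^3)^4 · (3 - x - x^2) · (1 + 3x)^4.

(1 + x^3)^4 has coefficients 1,0,0,4,0,0,6,0,0,4,0,0 for degrees 0…11.
(3 - x - x^2) has coefficients 3,-1,-1,0,0,0,0,0,0,0,0,0 for degrees 0…11.
Finally multiplying by (1 + 3x)^4, the product of all factors after the first has coefficients 3,35,149,258,81,-189,-81,0,0,0,0,0 for degrees 0…11.
[x^11] = 1·0 + 4·0 + 6·(-189) + 4·149 = -538.

-538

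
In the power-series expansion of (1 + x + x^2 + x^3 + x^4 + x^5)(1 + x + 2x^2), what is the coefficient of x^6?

(1 + x + x^2 + x^3 + x^4 + x^5) has coefficients 1,1,1,1,1,1 for degrees 0…5.
(1 + x + 2x^2) has coefficients 1,1,2,0,0,0,0 for degrees 0…6.
[x^6] = 1·0 + 1·0 + 1·0 + 1·0 + 1·2 + 1·1 = 3.

3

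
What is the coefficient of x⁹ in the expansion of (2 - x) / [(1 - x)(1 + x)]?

-1

The denominator gives the recurrence a_n = a_(n−2) for n ≥ 2; the numerator fixes a_0 = 2, a_1 = -1.
Iterating: 2, -1, 2, -1, 2, -1, 2, -1, 2, -1, so a_9 = -1.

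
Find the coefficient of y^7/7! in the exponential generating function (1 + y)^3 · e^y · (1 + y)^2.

9276

The EGF product rule gives c_7 = Σ_{k_1+k_2+k_3=7} C(7; k_1,k_2,k_3) · ∏ g_i(k_i), where (1+y)^3 gives the falling factorial (3)_k; e^y gives (1)^k; (1+y)^2 gives the falling factorial (2)_k.
g_1(k) for k = 0…7: 1, 3, 6, 6, 0, 0, 0, 0.
g_2(k) for k = 0…7: 1, 1, 1, 1, 1, 1, 1, 1.
g_3(k) for k = 0…7: 1, 2, 2, 0, 0, 0, 0, 0.
First combine the last two factors: h(k) = Σ_j C(k,j)·g_2(j)·g_3(k−j) for k = 0…7: 1, 3, 7, 13, 21, 31, 43, 57.
c_7 = Σ_k C(7,k)·g_1(k)·h(7−k) = 1·1·57 + 7·3·43 + 21·6·31 + 35·6·21 = 57 + 903 + 3906 + 4410 = 9276.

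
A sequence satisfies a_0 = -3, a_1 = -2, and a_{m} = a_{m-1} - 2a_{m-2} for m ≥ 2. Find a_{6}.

The ordinary generating function has denominator 1 - t + 2t^2.
Iterating the recurrence: a_0,…,a_{6} = -3, -2, 4, 8, 0, -16, -16.

-16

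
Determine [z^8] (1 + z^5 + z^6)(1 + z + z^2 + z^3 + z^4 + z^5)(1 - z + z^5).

(1 + z^5 + z^6) has coefficients 1,0,0,0,0,1,1 for degrees 0…6.
(1 + z + z^2 + z^3 + z^4 + z^5) has coefficients 1,1,1,1,1,1,0,0,0 for degrees 0…8.
Finally multiplying by (1 - z + z^5), the product of all factors after the first has coefficients 1,0,0,0,0,1,0,1,1 for degrees 0…8.
[z^8] = 1·1 + 1·0 + 1·0 = 1.

1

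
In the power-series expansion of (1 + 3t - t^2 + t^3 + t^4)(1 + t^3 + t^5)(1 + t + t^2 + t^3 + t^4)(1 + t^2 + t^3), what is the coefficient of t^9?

25

(1 + 3t - t^2 + t^3 + t^4) has coefficients 1,3,-1,1,1 for degrees 0…4.
(1 + t^3 + t^5) has coefficients 1,0,0,1,0,1,0,0,0,0 for degrees 0…9.
Multiplying by (1 + t + t^2 + t^3 + t^4) gives running coefficients 1,1,1,2,2,2,2,2,1,1 for degrees 0…9.
Finally multiplying by (1 + t^2 + t^3), the product of all factors after the first has coefficients 1,1,2,4,4,5,6,6,5,5 for degrees 0…9.
[t^9] = 1·5 + 3·5 − 1·6 + 1·6 + 1·5 = 25.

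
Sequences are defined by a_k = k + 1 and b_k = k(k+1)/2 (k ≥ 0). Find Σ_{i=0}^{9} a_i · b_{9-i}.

495

This is [x^9] in the product of the two ordinary generating functions.
Σ = 1·45 + 2·36 + 3·28 + 4·21 + 5·15 + 6·10 + 7·6 + 8·3 + 9·1 + 10·0 = 495.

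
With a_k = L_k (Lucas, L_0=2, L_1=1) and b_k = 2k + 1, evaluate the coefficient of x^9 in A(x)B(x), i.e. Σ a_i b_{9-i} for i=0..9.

The convolution is the t^9 coefficient of A(t)B(t).
Σ = 2·19 + 1·17 + 3·15 + 4·13 + 7·11 + 11·9 + 18·7 + 29·5 + 47·3 + 76·1 = 816.

816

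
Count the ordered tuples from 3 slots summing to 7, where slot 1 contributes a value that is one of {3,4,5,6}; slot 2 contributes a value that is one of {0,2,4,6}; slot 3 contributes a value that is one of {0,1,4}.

5

The generating function for the choices is (z^3 + z^4 + z^5 + z^6)·(1 + z^2 + z^4 + z^6)·(1 + z + z^4); the count is [z^7].
(z^3 + z^4 + z^5 + z^6) has coefficients 0,0,0,1,1,1,1 for degrees 0…6.
(1 + z^2 + z^4 + z^6) has coefficients 1,0,1,0,1,0,1,0 for degrees 0…7.
Finally multiplying by (1 + z + z^4), the product of all factors after the first has coefficients 1,1,1,1,2,1,2,1 for degrees 0…7.
[z^7] = 1·2 + 1·1 + 1·1 + 1·1 = 5.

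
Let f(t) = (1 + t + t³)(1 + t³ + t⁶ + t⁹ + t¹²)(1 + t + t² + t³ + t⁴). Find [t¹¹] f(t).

4

(1 + t + t³) has coefficients 1,1,0,1 for degrees 0…3.
(1 + t³ + t⁶ + t⁹ + t¹²) has coefficients 1,0,0,1,0,0,1,0,0,1,0,0 for degrees 0…11.
Finally multiplying by (1 + t + t² + t³ + t⁴), the product of all factors after the first has coefficients 1,1,1,2,2,1,2,2,1,2,2,1 for degrees 0…11.
[t¹¹] = 1·1 + 1·2 + 1·1 = 4.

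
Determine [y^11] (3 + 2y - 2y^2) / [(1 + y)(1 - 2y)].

4779

The denominator gives the recurrence a_n = a_(n−1) + 2a_(n−2) for n ≥ 3; the numerator fixes a_0 = 3, a_1 = 5, a_2 = 9.
Iterating: 3, 5, 9, 19, 37, 75, 149, 299, 597, 1195, 2389, 4779, so a_11 = 4779.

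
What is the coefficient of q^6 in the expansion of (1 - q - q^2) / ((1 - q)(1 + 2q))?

53

The denominator gives the recurrence a_n = −a_(n−1) + 2a_(n−2) for n ≥ 3; the numerator fixes a_0 = 1, a_1 = -2, a_2 = 3.
Iterating: 1, -2, 3, -7, 13, -27, 53, so a_6 = 53.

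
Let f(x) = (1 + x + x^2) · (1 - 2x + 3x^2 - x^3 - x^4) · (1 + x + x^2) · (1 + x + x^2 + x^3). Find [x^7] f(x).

-3

(1 + x + x^2) has coefficients 1,1,1 for degrees 0…2.
(1 - 2x + 3x^2 - x^3 - x^4) has coefficients 1,-2,3,-1,-1,0,0,0 for degrees 0…7.
Multiplying by (1 + x + x^2) gives running coefficients 1,-1,2,0,1,-2,-1,0 for degrees 0…7.
Finally multiplying by (1 + x + x^2 + x^3), the product of all factors after the first has coefficients 1,0,2,2,2,1,-2,-2 for degrees 0…7.
[x^7] = 1·(-2) + 1·(-2) + 1·1 = -3.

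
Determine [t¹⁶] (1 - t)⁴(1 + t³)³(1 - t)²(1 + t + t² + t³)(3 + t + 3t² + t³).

(1 - t)⁴ has coefficients 1,-4,6,-4,1 for degrees 0…4.
(1 + t³)³ has coefficients 1,0,0,3,0,0,3,0,0,1,0,0,0,0,0,0,0 for degrees 0…16.
Multiplying by (1 - t)² gives running coefficients 1,-2,1,3,-6,3,3,-6,3,1,-2,1,0,0,0,0,0 for degrees 0…16.
Multiplying by (1 + t + t² + t³) gives running coefficients 1,-1,0,3,-4,1,3,-6,3,1,-4,3,0,-1,1,0,0 for degrees 0…16.
Finally multiplying by (3 + t + 3t² + t³), the product of all factors after the first has coefficients 3,-2,2,7,-10,8,1,-16,13,-9,-8,11,-8,2,5,-2,2 for degrees 0…16.
[t¹⁶] = 1·2 − 4·(-2) + 6·5 − 4·2 + 1·(-8) = 24.

24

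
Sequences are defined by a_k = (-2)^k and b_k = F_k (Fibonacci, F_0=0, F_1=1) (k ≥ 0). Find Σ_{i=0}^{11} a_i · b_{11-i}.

This is [x^11] in the product of the two ordinary generating functions.
Σ = 1·89 − 2·55 + 4·34 − 8·21 + 16·13 − 32·8 + 64·5 − 128·3 + 256·2 − 512·1 + 1024·1 − 2048·0 = 859.

859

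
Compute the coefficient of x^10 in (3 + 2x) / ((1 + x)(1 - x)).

3

The denominator gives the recurrence a_n = a_(n−2) for n ≥ 2; the numerator fixes a_0 = 3, a_1 = 2.
Iterating: 3, 2, 3, 2, 3, 2, 3, 2, 3, 2, 3, so a_10 = 3.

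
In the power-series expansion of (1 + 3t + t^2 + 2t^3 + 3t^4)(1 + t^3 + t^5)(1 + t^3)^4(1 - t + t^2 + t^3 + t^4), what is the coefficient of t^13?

(1 + 3t + t^2 + 2t^3 + 3t^4) has coefficients 1,3,1,2,3 for degrees 0…4.
(1 + t^3 + t^5) has coefficients 1,0,0,1,0,1,0,0,0,0,0,0,0,0 for degrees 0…13.
Multiplying by (1 + t^3)^4 gives running coefficients 1,0,0,5,0,1,10,0,4,10,0,6,5,0 for degrees 0…13.
Finally multiplying by (1 - t + t^2 + t^3 + t^4), the product of all factors after the first has coefficients 1,-1,1,6,-4,6,14,-4,15,17,4,20,13,11 for degrees 0…13.
[t^13] = 1·11 + 3·13 + 1·20 + 2·4 + 3·17 = 129.

129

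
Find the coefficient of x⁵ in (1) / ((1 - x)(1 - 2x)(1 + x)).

The denominator gives the recurrence a_n = 2a_(n−1) + a_(n−2) − 2a_(n−3) for n ≥ 3; the numerator fixes a_0 = 1, a_1 = 2, a_2 = 5.
Iterating: 1, 2, 5, 10, 21, 42, so a_5 = 42.

42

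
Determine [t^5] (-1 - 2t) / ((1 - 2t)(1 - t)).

The denominator gives the recurrence a_n = 3a_(n−1) − 2a_(n−2) for n ≥ 3; the numerator fixes a_0 = -1, a_1 = -5, a_2 = -13.
Iterating: -1, -5, -13, -29, -61, -125, so a_5 = -125.

-125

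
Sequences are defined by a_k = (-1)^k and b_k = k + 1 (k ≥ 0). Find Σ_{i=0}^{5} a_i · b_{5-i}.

3

The convolution is the t^5 coefficient of A(t)B(t).
Σ = 1·6 − 1·5 + 1·4 − 1·3 + 1·2 − 1·1 = 3.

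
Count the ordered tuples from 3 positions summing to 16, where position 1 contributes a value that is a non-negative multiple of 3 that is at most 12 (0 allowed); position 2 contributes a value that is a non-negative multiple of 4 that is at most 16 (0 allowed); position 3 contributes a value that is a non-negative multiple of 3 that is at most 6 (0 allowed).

4

The generating function for the choices is (1 + t³ + t⁶ + t⁹ + t¹²)·(1 + t⁴ + t⁸ + t¹² + t¹⁶)·(1 + t³ + t⁶); the count is [t¹⁶].
(1 + t³ + t⁶ + t⁹ + t¹²) has coefficients 1,0,0,1,0,0,1,0,0,1,0,0,1 for degrees 0…12.
(1 + t⁴ + t⁸ + t¹² + t¹⁶) has coefficients 1,0,0,0,1,0,0,0,1,0,0,0,1,0,0,0,1 for degrees 0…16.
Finally multiplying by (1 + t³ + t⁶), the product of all factors after the first has coefficients 1,0,0,1,1,0,1,1,1,0,1,1,1,0,1,1,1 for degrees 0…16.
[t¹⁶] = 1·1 + 1·0 + 1·1 + 1·1 + 1·1 = 4.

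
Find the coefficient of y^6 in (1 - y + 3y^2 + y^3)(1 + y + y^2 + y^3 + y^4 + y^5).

(1 - y + 3y^2 + y^3) has coefficients 1,-1,3,1 for degrees 0…3.
(1 + y + y^2 + y^3 + y^4 + y^5) has coefficients 1,1,1,1,1,1,0 for degrees 0…6.
[y^6] = 1·0 − 1·1 + 3·1 + 1·1 = 3.

3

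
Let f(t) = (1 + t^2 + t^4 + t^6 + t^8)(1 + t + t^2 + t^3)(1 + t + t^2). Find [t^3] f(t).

5

(1 + t^2 + t^4 + t^6 + t^8) has coefficients 1,0,1,0 for degrees 0…3.
(1 + t + t^2 + t^3) has coefficients 1,1,1,1 for degrees 0…3.
Finally multiplying by (1 + t + t^2), the product of all factors after the first has coefficients 1,2,3,3 for degrees 0…3.
[t^3] = 1·3 + 1·2 = 5.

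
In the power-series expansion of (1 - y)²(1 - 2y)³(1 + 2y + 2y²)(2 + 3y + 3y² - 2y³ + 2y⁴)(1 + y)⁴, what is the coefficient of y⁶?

(1 - y)² has coefficients 1,-2,1 for degrees 0…2.
(1 - 2y)³ has coefficients 1,-6,12,-8,0,0,0 for degrees 0…6.
Multiplying by (1 + 2y + 2y²) gives running coefficients 1,-4,2,4,8,-16,0 for degrees 0…6.
Multiplying by (2 + 3y + 3y² - 2y³ + 2y⁴) gives running coefficients 2,-5,-5,0,44,-8,-28 for degrees 0…6.
Finally multiplying by (1 + y)⁴, the product of all factors after the first has coefficients 2,3,-13,-42,-4,143,199 for degrees 0…6.
[y⁶] = 1·199 − 2·143 + 1·(-4) = -91.

-91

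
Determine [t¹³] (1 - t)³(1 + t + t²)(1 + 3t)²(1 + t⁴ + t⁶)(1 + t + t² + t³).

13

(1 - t)³ has coefficients 1,-3,3,-1 for degrees 0…3.
(1 + t + t²) has coefficients 1,1,1,0,0,0,0,0,0,0,0,0,0,0 for degrees 0…13.
Multiplying by (1 + 3t)² gives running coefficients 1,7,16,15,9,0,0,0,0,0,0,0,0,0 for degrees 0…13.
Multiplying by (1 + t⁴ + t⁶) gives running coefficients 1,7,16,15,10,7,17,22,25,15,9,0,0,0 for degrees 0…13.
Finally multiplying by (1 + t + t² + t³), the product of all factors after the first has coefficients 1,8,24,39,48,48,49,56,71,79,71,49,24,9 for degrees 0…13.
[t¹³] = 1·9 − 3·24 + 3·49 − 1·71 = 13.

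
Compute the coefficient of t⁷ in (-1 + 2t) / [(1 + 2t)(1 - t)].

171

Partial fractions give a closed form: a_n = (-4/3)·(-2)^n + (1/3)·1^n.
At n = 7: a_7 = 171.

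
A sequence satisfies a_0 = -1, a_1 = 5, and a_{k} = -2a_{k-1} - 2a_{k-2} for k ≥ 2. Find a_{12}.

64

The ordinary generating function has denominator 1 + 2z + 2z^2.
Iterating the recurrence: a_0,…,a_{12} = -1, 5, -8, 6, 4, -20, 32, -24, -16, 80, -128, 96, 64.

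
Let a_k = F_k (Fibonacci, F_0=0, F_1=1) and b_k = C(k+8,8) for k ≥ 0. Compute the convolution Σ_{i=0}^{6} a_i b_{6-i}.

2300

Write out a_i and b_{6-i} for i = 0,…,6 and sum the products.
Σ = 0·3003 + 1·1287 + 1·495 + 2·165 + 3·45 + 5·9 + 8·1 = 2300.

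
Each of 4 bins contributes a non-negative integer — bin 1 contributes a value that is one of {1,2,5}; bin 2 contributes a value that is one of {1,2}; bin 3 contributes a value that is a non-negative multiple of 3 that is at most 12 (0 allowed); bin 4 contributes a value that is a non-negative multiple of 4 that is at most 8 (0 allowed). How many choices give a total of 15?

The generating function for the choices is (x + x² + x⁵)·(x + x²)·(1 + x³ + x⁶ + x⁹ + x¹²)·(1 + x⁴ + x⁸); the count is [x¹⁵].
(x + x² + x⁵) has coefficients 0,1,1,0,0,1 for degrees 0…5.
(x + x²) has coefficients 0,1,1,0,0,0,0,0,0,0,0,0,0,0,0,0 for degrees 0…15.
Multiplying by (1 + x³ + x⁶ + x⁹ + x¹²) gives running coefficients 0,1,1,0,1,1,0,1,1,0,1,1,0,1,1,0 for degrees 0…15.
Finally multiplying by (1 + x⁴ + x⁸), the product of all factors after the first has coefficients 0,1,1,0,1,2,1,1,2,2,2,2,2,2,2,2 for degrees 0…15.
[x¹⁵] = 1·2 + 1·2 + 1·2 = 6.

6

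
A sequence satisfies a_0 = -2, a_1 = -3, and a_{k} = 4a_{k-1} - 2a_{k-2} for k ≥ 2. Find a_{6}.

-1024

The ordinary generating function has denominator 1 - 4x + 2x^2.
Iterating the recurrence: a_0,…,a_{6} = -2, -3, -8, -26, -88, -300, -1024.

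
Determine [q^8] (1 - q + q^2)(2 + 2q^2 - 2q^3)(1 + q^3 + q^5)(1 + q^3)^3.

18

(1 - q + q^2) has coefficients 1,-1,1 for degrees 0…2.
(2 + 2q^2 - 2q^3) has coefficients 2,0,2,-2,0,0,0,0,0 for degrees 0…8.
Multiplying by (1 + q^3 + q^5) gives running coefficients 2,0,2,0,0,4,-2,2,-2 for degrees 0…8.
Finally multiplying by (1 + q^3)^3, the product of all factors after the first has coefficients 2,0,2,6,0,10,4,2,16 for degrees 0…8.
[q^8] = 1·16 − 1·2 + 1·4 = 18.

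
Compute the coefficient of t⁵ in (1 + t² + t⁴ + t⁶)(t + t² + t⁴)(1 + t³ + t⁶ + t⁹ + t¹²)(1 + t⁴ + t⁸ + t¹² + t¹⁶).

(1 + t² + t⁴ + t⁶) has coefficients 1,0,1,0,1,0 for degrees 0…5.
(t + t² + t⁴) has coefficients 0,1,1,0,1,0 for degrees 0…5.
Multiplying by (1 + t³ + t⁶ + t⁹ + t¹²) gives running coefficients 0,1,1,0,2,1 for degrees 0…5.
Finally multiplying by (1 + t⁴ + t⁸ + t¹² + t¹⁶), the product of all factors after the first has coefficients 0,1,1,0,2,2 for degrees 0…5.
[t⁵] = 1·2 + 1·0 + 1·1 = 3.

3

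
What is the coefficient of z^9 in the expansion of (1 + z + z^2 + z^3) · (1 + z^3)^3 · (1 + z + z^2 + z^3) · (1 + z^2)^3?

101

(1 + z + z^2 + z^3) has coefficients 1,1,1,1 for degrees 0…3.
(1 + z^3)^3 has coefficients 1,0,0,3,0,0,3,0,0,1 for degrees 0…9.
Multiplying by (1 + z + z^2 + z^3) gives running coefficients 1,1,1,4,3,3,6,3,3,4 for degrees 0…9.
Finally multiplying by (1 + z^2)^3, the product of all factors after the first has coefficients 1,1,4,7,9,18,19,25,31,26 for degrees 0…9.
[z^9] = 1·26 + 1·31 + 1·25 + 1·19 = 101.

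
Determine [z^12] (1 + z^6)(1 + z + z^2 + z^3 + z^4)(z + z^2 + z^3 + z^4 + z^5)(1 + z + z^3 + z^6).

17

(1 + z^6) has coefficients 1,0,0,0,0,0,1 for degrees 0…6.
(1 + z + z^2 + z^3 + z^4) has coefficients 1,1,1,1,1,0,0,0,0,0,0,0,0 for degrees 0…12.
Multiplying by (z + z^2 + z^3 + z^4 + z^5) gives running coefficients 0,1,2,3,4,5,4,3,2,1,0,0,0 for degrees 0…12.
Finally multiplying by (1 + z + z^3 + z^6), the product of all factors after the first has coefficients 0,1,3,5,8,11,12,12,12,10,8,7,5 for degrees 0…12.
[z^12] = 1·5 + 1·12 = 17.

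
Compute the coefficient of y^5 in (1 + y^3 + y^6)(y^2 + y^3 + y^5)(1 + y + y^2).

3

(1 + y^3 + y^6) has coefficients 1,0,0,1,0,0 for degrees 0…5.
(y^2 + y^3 + y^5) has coefficients 0,0,1,1,0,1 for degrees 0…5.
Finally multiplying by (1 + y + y^2), the product of all factors after the first has coefficients 0,0,1,2,2,2 for degrees 0…5.
[y^5] = 1·2 + 1·1 = 3.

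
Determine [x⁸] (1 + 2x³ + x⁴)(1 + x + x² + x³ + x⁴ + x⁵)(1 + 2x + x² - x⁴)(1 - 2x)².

24

(1 + 2x³ + x⁴) has coefficients 1,0,0,2,1 for degrees 0…4.
(1 + x + x² + x³ + x⁴ + x⁵) has coefficients 1,1,1,1,1,1,0,0,0 for degrees 0…8.
Multiplying by (1 + 2x + x² - x⁴) gives running coefficients 1,3,4,4,3,3,2,0,-1 for degrees 0…8.
Finally multiplying by (1 - 2x)², the product of all factors after the first has coefficients 1,-1,-4,0,3,7,2,4,7 for degrees 0…8.
[x⁸] = 1·7 + 2·7 + 1·3 = 24.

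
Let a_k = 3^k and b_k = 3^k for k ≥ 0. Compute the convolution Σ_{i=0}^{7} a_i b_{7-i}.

Write out a_i and b_{7-i} for i = 0,…,7 and sum the products.
Σ = 1·2187 + 3·729 + 9·243 + 27·81 + 81·27 + 243·9 + 729·3 + 2187·1 = 17496.

17496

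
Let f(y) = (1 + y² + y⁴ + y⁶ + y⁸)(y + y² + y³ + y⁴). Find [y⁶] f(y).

(1 + y² + y⁴ + y⁶ + y⁸) has coefficients 1,0,1,0,1,0,1 for degrees 0…6.
(y + y² + y³ + y⁴) has coefficients 0,1,1,1,1,0,0 for degrees 0…6.
[y⁶] = 1·0 + 1·1 + 1·1 + 1·0 = 2.

2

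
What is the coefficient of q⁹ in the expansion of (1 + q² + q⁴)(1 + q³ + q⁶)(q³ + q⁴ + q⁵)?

3

(1 + q² + q⁴) has coefficients 1,0,1,0,1 for degrees 0…4.
(1 + q³ + q⁶) has coefficients 1,0,0,1,0,0,1,0,0,0 for degrees 0…9.
Finally multiplying by (q³ + q⁴ + q⁵), the product of all factors after the first has coefficients 0,0,0,1,1,1,1,1,1,1 for degrees 0…9.
[q⁹] = 1·1 + 1·1 + 1·1 = 3.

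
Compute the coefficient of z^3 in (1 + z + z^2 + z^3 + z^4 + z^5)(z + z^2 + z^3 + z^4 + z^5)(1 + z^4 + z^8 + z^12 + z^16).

(1 + z + z^2 + z^3 + z^4 + z^5) has coefficients 1,1,1,1 for degrees 0…3.
(z + z^2 + z^3 + z^4 + z^5) has coefficients 0,1,1,1 for degrees 0…3.
Finally multiplying by (1 + z^4 + z^8 + z^12 + z^16), the product of all factors after the first has coefficients 0,1,1,1 for degrees 0…3.
[z^3] = 1·1 + 1·1 + 1·1 + 1·0 = 3.

3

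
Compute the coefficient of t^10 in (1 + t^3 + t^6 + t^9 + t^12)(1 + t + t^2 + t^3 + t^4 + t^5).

2

(1 + t^3 + t^6 + t^9 + t^12) has coefficients 1,0,0,1,0,0,1,0,0,1,0 for degrees 0…10.
(1 + t + t^2 + t^3 + t^4 + t^5) has coefficients 1,1,1,1,1,1,0,0,0,0,0 for degrees 0…10.
[t^10] = 1·0 + 1·0 + 1·1 + 1·1 = 2.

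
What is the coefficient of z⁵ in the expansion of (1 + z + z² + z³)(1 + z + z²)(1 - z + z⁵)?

(1 + z + z² + z³) has coefficients 1,1,1,1 for degrees 0…3.
(1 + z + z²) has coefficients 1,1,1,0,0,0 for degrees 0…5.
Finally multiplying by (1 - z + z⁵), the product of all factors after the first has coefficients 1,0,0,-1,0,1 for degrees 0…5.
[z⁵] = 1·1 + 1·0 + 1·(-1) + 1·0 = 0.

0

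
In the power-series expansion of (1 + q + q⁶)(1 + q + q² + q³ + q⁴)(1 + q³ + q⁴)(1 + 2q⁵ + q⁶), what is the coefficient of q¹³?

15

(1 + q + q⁶) has coefficients 1,1,0,0,0,0,1 for degrees 0…6.
(1 + q + q² + q³ + q⁴) has coefficients 1,1,1,1,1,0,0,0,0,0,0,0,0,0 for degrees 0…13.
Multiplying by (1 + q³ + q⁴) gives running coefficients 1,1,1,2,3,2,2,2,1,0,0,0,0,0 for degrees 0…13.
Finally multiplying by (1 + 2q⁵ + q⁶), the product of all factors after the first has coefficients 1,1,1,2,3,4,5,5,6,8,7,6,6,4 for degrees 0…13.
[q¹³] = 1·4 + 1·6 + 1·5 = 15.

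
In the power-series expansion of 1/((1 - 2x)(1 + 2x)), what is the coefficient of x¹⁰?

1024

The denominator gives the recurrence a_n = 4a_(n−2) for n ≥ 2; the numerator fixes a_0 = 1, a_1 = 0.
Iterating: 1, 0, 4, 0, 16, 0, 64, 0, 256, 0, 1024, so a_10 = 1024.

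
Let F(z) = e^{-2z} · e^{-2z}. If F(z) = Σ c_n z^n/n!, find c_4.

The EGF product rule gives c_4 = Σ_{k_1+k_2=4} C(4; k_1,k_2) · ∏ g_i(k_i), where e^{-2z} gives (-2)^k; e^{-2z} gives (-2)^k.
g_1(k) for k = 0…4: 1, -2, 4, -8, 16.
g_2(k) for k = 0…4: 1, -2, 4, -8, 16.
c_4 = Σ_k C(4,k)·g_1(k)·g_2(4−k) = 1·1·16 + 4·(-2)·(-8) + 6·4·4 + 4·(-8)·(-2) + 1·16·1 = 16 + 64 + 96 + 64 + 16 = 256.

256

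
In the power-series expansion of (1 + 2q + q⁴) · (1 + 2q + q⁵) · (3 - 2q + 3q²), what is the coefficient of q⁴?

15

(1 + 2q + q⁴) has coefficients 1,2,0,0,1 for degrees 0…4.
(1 + 2q + q⁵) has coefficients 1,2,0,0,0 for degrees 0…4.
Finally multiplying by (3 - 2q + 3q²), the product of all factors after the first has coefficients 3,4,-1,6,0 for degrees 0…4.
[q⁴] = 1·0 + 2·6 + 1·3 = 15.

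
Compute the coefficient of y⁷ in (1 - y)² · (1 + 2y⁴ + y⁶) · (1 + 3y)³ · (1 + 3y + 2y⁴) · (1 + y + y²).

(1 - y)² has coefficients 1,-2,1 for degrees 0…2.
(1 + 2y⁴ + y⁶) has coefficients 1,0,0,0,2,0,1,0 for degrees 0…7.
Multiplying by (1 + 3y)³ gives running coefficients 1,9,27,27,2,18,55,63 for degrees 0…7.
Multiplying by (1 + 3y + 2y⁴) gives running coefficients 1,12,54,108,85,42,163,282 for degrees 0…7.
Finally multiplying by (1 + y + y²), the product of all factors after the first has coefficients 1,13,67,174,247,235,290,487 for degrees 0…7.
[y⁷] = 1·487 − 2·290 + 1·235 = 142.

142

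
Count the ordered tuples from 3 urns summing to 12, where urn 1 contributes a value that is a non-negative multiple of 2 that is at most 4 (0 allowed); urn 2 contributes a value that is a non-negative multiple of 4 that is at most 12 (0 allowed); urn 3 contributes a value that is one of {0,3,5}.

2

The generating function for the choices is (1 + t² + t⁴)·(1 + t⁴ + t⁸ + t¹²)·(1 + t³ + t⁵); the count is [t¹²].
(1 + t² + t⁴) has coefficients 1,0,1,0,1 for degrees 0…4.
(1 + t⁴ + t⁸ + t¹²) has coefficients 1,0,0,0,1,0,0,0,1,0,0,0,1 for degrees 0…12.
Finally multiplying by (1 + t³ + t⁵), the product of all factors after the first has coefficients 1,0,0,1,1,1,0,1,1,1,0,1,1 for degrees 0…12.
[t¹²] = 1·1 + 1·0 + 1·1 = 2.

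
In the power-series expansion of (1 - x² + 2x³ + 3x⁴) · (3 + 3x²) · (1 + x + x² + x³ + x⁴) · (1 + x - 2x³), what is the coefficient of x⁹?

-18

(1 - x² + 2x³ + 3x⁴) has coefficients 1,0,-1,2,3 for degrees 0…4.
(3 + 3x²) has coefficients 3,0,3,0,0,0,0,0,0,0 for degrees 0…9.
Multiplying by (1 + x + x² + x³ + x⁴) gives running coefficients 3,3,6,6,6,3,3,0,0,0 for degrees 0…9.
Finally multiplying by (1 + x - 2x³), the product of all factors after the first has coefficients 3,6,9,6,6,-3,-6,-9,-6,-6 for degrees 0…9.
[x⁹] = 1·(-6) − 1·(-9) + 2·(-6) + 3·(-3) = -18.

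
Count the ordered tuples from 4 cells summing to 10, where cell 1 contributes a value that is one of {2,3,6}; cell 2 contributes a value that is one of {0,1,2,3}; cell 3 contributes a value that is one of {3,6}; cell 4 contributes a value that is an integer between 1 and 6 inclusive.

The generating function for the choices is (q² + q³ + q⁶)·(1 + q + q² + q³)·(q³ + q⁶)·(q + q² + q³ + q⁴ + q⁵ + q⁶); the count is [q¹⁰].
(q² + q³ + q⁶) has coefficients 0,0,1,1,0,0,1 for degrees 0…6.
(1 + q + q² + q³) has coefficients 1,1,1,1,0,0,0,0,0,0,0 for degrees 0…10.
Multiplying by (q³ + q⁶) gives running coefficients 0,0,0,1,1,1,2,1,1,1,0 for degrees 0…10.
Finally multiplying by (q + q² + q³ + q⁴ + q⁵ + q⁶), the product of all factors after the first has coefficients 0,0,0,0,1,2,3,5,6,7,7 for degrees 0…10.
[q¹⁰] = 1·6 + 1·5 + 1·1 = 12.

12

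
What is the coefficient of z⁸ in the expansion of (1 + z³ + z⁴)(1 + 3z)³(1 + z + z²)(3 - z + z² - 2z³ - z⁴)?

(1 + z³ + z⁴) has coefficients 1,0,0,1,1 for degrees 0…4.
(1 + 3z)³ has coefficients 1,9,27,27,0,0,0,0,0 for degrees 0…8.
Multiplying by (1 + z + z²) gives running coefficients 1,10,37,63,54,27,0,0,0 for degrees 0…8.
Finally multiplying by (3 - z + z² - 2z³ - z⁴), the product of all factors after the first has coefficients 3,29,102,160,115,6,-136,-144,-108 for degrees 0…8.
[z⁸] = 1·(-108) + 1·6 + 1·115 = 13.

13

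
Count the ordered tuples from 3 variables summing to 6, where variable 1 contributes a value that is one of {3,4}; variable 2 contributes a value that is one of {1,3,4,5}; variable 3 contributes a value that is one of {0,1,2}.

The generating function for the choices is (y^3 + y^4)·(y + y^3 + y^4 + y^5)·(1 + y + y^2); the count is [y^6].
(y^3 + y^4) has coefficients 0,0,0,1,1 for degrees 0…4.
(y + y^3 + y^4 + y^5) has coefficients 0,1,0,1,1,1,0 for degrees 0…6.
Finally multiplying by (1 + y + y^2), the product of all factors after the first has coefficients 0,1,1,2,2,3,2 for degrees 0…6.
[y^6] = 1·2 + 1·1 = 3.

3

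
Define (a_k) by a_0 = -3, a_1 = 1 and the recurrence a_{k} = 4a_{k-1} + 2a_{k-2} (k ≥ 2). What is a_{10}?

-216352

The ordinary generating function has denominator 1 - 4x - 2x^2.
Iterating the recurrence: a_0,…,a_{10} = -3, 1, -2, -6, -28, -124, -552, -2456, -10928, -48624, -216352.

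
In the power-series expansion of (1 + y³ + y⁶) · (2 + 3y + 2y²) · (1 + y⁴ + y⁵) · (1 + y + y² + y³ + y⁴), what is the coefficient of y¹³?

(1 + y³ + y⁶) has coefficients 1,0,0,1,0,0,1 for degrees 0…6.
(2 + 3y + 2y²) has coefficients 2,3,2,0,0,0,0,0,0,0,0,0,0,0 for degrees 0…13.
Multiplying by (1 + y⁴ + y⁵) gives running coefficients 2,3,2,0,2,5,5,2,0,0,0,0,0,0 for degrees 0…13.
Finally multiplying by (1 + y + y² + y³ + y⁴), the product of all factors after the first has coefficients 2,5,7,7,9,12,14,14,14,12,7,2,0,0 for degrees 0…13.
[y¹³] = 1·0 + 1·7 + 1·14 = 21.

21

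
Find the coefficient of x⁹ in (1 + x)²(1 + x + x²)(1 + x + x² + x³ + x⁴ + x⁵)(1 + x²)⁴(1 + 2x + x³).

570

(1 + x)² has coefficients 1,2,1 for degrees 0…2.
(1 + x + x²) has coefficients 1,1,1,0,0,0,0,0,0,0 for degrees 0…9.
Multiplying by (1 + x + x² + x³ + x⁴ + x⁵) gives running coefficients 1,2,3,3,3,3,2,1,0,0 for degrees 0…9.
Multiplying by (1 + x²)⁴ gives running coefficients 1,2,7,11,21,27,36,39,39,36 for degrees 0…9.
Finally multiplying by (1 + 2x + x³), the product of all factors after the first has coefficients 1,4,11,26,45,76,101,132,144,150 for degrees 0…9.
[x⁹] = 1·150 + 2·144 + 1·132 = 570.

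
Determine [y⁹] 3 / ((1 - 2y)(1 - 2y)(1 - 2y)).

The denominator gives the recurrence a_n = 6a_(n−1) − 12a_(n−2) + 8a_(n−3) for n ≥ 3; the numerator fixes a_0 = 3, a_1 = 18, a_2 = 72.
Iterating: 3, 18, 72, 240, 720, 2016, 5376, 13824, 34560, 84480, so a_9 = 84480.

84480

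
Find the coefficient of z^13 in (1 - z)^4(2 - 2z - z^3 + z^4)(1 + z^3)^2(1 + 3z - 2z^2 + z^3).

50

(1 - z)^4 has coefficients 1,-4,6,-4,1 for degrees 0…4.
(2 - 2z - z^3 + z^4) has coefficients 2,-2,0,-1,1,0,0,0,0,0,0,0,0,0 for degrees 0…13.
Multiplying by (1 + z^3)^2 gives running coefficients 2,-2,0,3,-3,0,0,0,0,-1,1,0,0,0 for degrees 0…13.
Finally multiplying by (1 + 3z - 2z^2 + z^3), the product of all factors after the first has coefficients 2,4,-10,9,4,-15,9,-3,0,-1,-2,5,-3,1 for degrees 0…13.
[z^13] = 1·1 − 4·(-3) + 6·5 − 4·(-2) + 1·(-1) = 50.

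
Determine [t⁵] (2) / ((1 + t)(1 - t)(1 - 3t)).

546

Partial fractions give a closed form: a_n = (1/4)·(-1)^n + (-1/2)·1^n + (9/4)·3^n.
At n = 5: a_5 = 546.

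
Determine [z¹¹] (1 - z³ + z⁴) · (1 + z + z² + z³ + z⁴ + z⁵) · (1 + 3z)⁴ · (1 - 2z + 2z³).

408

(1 - z³ + z⁴) has coefficients 1,0,0,-1,1 for degrees 0…4.
(1 + z + z² + z³ + z⁴ + z⁵) has coefficients 1,1,1,1,1,1,0,0,0,0,0,0 for degrees 0…11.
Multiplying by (1 + 3z)⁴ gives running coefficients 1,13,67,175,256,256,255,243,189,81,0,0 for degrees 0…11.
Finally multiplying by (1 - 2z + 2z³), the product of all factors after the first has coefficients 1,11,41,43,-68,-122,93,245,215,213,324,378 for degrees 0…11.
[z¹¹] = 1·378 − 1·215 + 1·245 = 408.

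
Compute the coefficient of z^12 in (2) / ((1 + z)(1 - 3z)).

Partial fractions give a closed form: a_n = (1/2)·(-1)^n + (3/2)·3^n.
At n = 12: a_12 = 797162.

797162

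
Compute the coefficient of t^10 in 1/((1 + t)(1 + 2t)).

2047

The denominator gives the recurrence a_n = −3a_(n−1) − 2a_(n−2) for n ≥ 2; the numerator fixes a_0 = 1, a_1 = -3.
Iterating: 1, -3, 7, -15, 31, -63, 127, -255, 511, -1023, 2047, so a_10 = 2047.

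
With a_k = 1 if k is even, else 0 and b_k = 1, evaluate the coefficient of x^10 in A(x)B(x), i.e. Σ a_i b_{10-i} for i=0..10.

The convolution is the t^10 coefficient of A(t)B(t).
Σ = 1·1 + 0·1 + 1·1 + 0·1 + 1·1 + 0·1 + 1·1 + 0·1 + 1·1 + 0·1 + 1·1 = 6.

6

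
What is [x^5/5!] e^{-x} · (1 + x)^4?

The EGF product rule gives c_5 = Σ_{k_1+k_2=5} C(5; k_1,k_2) · ∏ g_i(k_i), where e^{-x} gives (-1)^k; (1+x)^4 gives the falling factorial (4)_k.
g_1(k) for k = 0…5: 1, -1, 1, -1, 1, -1.
g_2(k) for k = 0…5: 1, 4, 12, 24, 24, 0.
c_5 = Σ_k C(5,k)·g_1(k)·g_2(5−k) = 5·(-1)·24 + 10·1·24 + 10·(-1)·12 + 5·1·4 + 1·(-1)·1 = −120 + 240 − 120 + 20 − 1 = 19.

19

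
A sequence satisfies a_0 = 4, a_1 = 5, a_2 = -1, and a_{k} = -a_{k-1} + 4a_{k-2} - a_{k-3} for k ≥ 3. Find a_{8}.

The ordinary generating function has denominator 1 + t - 4t^2 + t^3.
Iterating the recurrence: a_0,…,a_{8} = 4, 5, -1, 17, -26, 95, -216, 622, -1581.

-1581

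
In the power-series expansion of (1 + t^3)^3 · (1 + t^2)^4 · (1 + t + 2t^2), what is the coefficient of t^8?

(1 + t^3)^3 has coefficients 1,0,0,3,0,0,3,0,0 for degrees 0…8.
(1 + t^2)^4 has coefficients 1,0,4,0,6,0,4,0,1 for degrees 0…8.
Finally multiplying by (1 + t + 2t^2), the product of all factors after the first has coefficients 1,1,6,4,14,6,16,4,9 for degrees 0…8.
[t^8] = 1·9 + 3·6 + 3·6 = 45.

45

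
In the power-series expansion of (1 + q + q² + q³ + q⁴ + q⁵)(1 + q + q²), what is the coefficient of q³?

3

(1 + q + q² + q³ + q⁴ + q⁵) has coefficients 1,1,1,1 for degrees 0…3.
(1 + q + q²) has coefficients 1,1,1,0 for degrees 0…3.
[q³] = 1·0 + 1·1 + 1·1 + 1·1 = 3.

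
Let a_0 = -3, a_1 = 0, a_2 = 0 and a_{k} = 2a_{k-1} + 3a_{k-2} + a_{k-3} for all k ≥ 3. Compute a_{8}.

The ordinary generating function has denominator 1 - 2z - 3z^2 - z^3.
Iterating the recurrence: a_0,…,a_{8} = -3, 0, 0, -3, -6, -21, -63, -195, -600.

-600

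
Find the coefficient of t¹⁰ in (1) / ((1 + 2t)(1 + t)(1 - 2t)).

Partial fractions give a closed form: a_n = (1)·(-2)^n + (-1/3)·(-1)^n + (1/3)·2^n.
At n = 10: a_10 = 1365.

1365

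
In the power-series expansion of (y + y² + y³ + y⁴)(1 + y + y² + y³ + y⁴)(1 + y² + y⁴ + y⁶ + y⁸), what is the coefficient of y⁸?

(y + y² + y³ + y⁴) has coefficients 0,1,1,1,1 for degrees 0…4.
(1 + y + y² + y³ + y⁴) has coefficients 1,1,1,1,1,0,0,0,0 for degrees 0…8.
Finally multiplying by (1 + y² + y⁴ + y⁶ + y⁸), the product of all factors after the first has coefficients 1,1,2,2,3,2,3,2,3 for degrees 0…8.
[y⁸] = 1·2 + 1·3 + 1·2 + 1·3 = 10.

10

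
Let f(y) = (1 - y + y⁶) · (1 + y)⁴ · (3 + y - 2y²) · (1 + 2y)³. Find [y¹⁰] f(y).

415

(1 - y + y⁶) has coefficients 1,-1,0,0,0,0,1 for degrees 0…6.
(1 + y)⁴ has coefficients 1,4,6,4,1,0,0,0,0,0,0 for degrees 0…10.
Multiplying by (3 + y - 2y²) gives running coefficients 3,13,20,10,-5,-7,-2,0,0,0,0 for degrees 0…10.
Finally multiplying by (1 + 2y)³, the product of all factors after the first has coefficients 3,31,134,310,399,243,-24,-136,-80,-16,0 for degrees 0…10.
[y¹⁰] = 1·0 − 1·(-16) + 1·399 = 415.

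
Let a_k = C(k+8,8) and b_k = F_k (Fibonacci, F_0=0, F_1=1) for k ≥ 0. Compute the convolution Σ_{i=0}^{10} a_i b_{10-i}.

This is [x^10] in the product of the two ordinary generating functions.
Σ = 1·55 + 9·34 + 45·21 + 165·13 + 495·8 + 1287·5 + 3003·3 + 6435·2 + 12870·1 + 24310·1 + 43758·0 = 72905.

72905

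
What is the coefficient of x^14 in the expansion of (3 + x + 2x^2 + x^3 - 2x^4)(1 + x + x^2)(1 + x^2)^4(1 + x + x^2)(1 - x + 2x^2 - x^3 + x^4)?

5

(3 + x + 2x^2 + x^3 - 2x^4) has coefficients 3,1,2,1,-2 for degrees 0…4.
(1 + x + x^2) has coefficients 1,1,1,0,0,0,0,0,0,0,0,0,0,0,0 for degrees 0…14.
Multiplying by (1 + x^2)^4 gives running coefficients 1,1,5,4,10,6,10,4,5,1,1,0,0,0,0 for degrees 0…14.
Multiplying by (1 + x + x^2) gives running coefficients 1,2,7,10,19,20,26,20,19,10,7,2,1,0,0 for degrees 0…14.
Finally multiplying by (1 - x + 2x^2 - x^3 + x^4), the product of all factors after the first has coefficients 1,1,7,6,22,16,41,25,50,25,41,16,22,6,7 for degrees 0…14.
[x^14] = 3·7 + 1·6 + 2·22 + 1·16 − 2·41 = 5.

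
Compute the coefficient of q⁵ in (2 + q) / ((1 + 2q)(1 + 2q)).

The denominator gives the recurrence a_n = −4a_(n−1) − 4a_(n−2) for n ≥ 2; the numerator fixes a_0 = 2, a_1 = -7.
Iterating: 2, -7, 20, -52, 128, -304, so a_5 = -304.

-304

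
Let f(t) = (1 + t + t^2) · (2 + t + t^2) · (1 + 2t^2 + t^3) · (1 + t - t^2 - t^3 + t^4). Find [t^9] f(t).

3

(1 + t + t^2) has coefficients 1,1,1 for degrees 0…2.
(2 + t + t^2) has coefficients 2,1,1,0,0,0,0,0,0,0 for degrees 0…9.
Multiplying by (1 + 2t^2 + t^3) gives running coefficients 2,1,5,4,3,1,0,0,0,0 for degrees 0…9.
Finally multiplying by (1 + t - t^2 - t^3 + t^4), the product of all factors after the first has coefficients 2,3,4,6,3,-4,-1,0,2,1 for degrees 0…9.
[t^9] = 1·1 + 1·2 + 1·0 = 3.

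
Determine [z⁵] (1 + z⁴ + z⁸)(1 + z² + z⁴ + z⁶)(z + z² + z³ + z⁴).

(1 + z⁴ + z⁸) has coefficients 1,0,0,0,1,0 for degrees 0…5.
(1 + z² + z⁴ + z⁶) has coefficients 1,0,1,0,1,0 for degrees 0…5.
Finally multiplying by (z + z² + z³ + z⁴), the product of all factors after the first has coefficients 0,1,1,2,2,2 for degrees 0…5.
[z⁵] = 1·2 + 1·1 = 3.

3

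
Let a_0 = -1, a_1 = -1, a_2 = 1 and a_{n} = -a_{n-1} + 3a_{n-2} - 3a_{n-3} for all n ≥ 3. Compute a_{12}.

11359

The ordinary generating function has denominator 1 + z - 3z^2 + 3z^3.
Iterating the recurrence: a_0,…,a_{12} = -1, -1, 1, -1, 7, -13, 37, -97, 247, -649, 1681, -4369, 11359.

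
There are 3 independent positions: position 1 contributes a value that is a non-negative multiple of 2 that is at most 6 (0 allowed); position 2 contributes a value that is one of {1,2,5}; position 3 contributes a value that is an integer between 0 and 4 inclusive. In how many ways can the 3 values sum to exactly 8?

The generating function for the choices is (1 + y^2 + y^4 + y^6)·(y + y^2 + y^5)·(1 + y + y^2 + y^3 + y^4); the count is [y^8].
(1 + y^2 + y^4 + y^6) has coefficients 1,0,1,0,1,0,1 for degrees 0…6.
(y + y^2 + y^5) has coefficients 0,1,1,0,0,1,0,0,0 for degrees 0…8.
Finally multiplying by (1 + y + y^2 + y^3 + y^4), the product of all factors after the first has coefficients 0,1,2,2,2,3,2,1,1 for degrees 0…8.
[y^8] = 1·1 + 1·2 + 1·2 + 1·2 = 7.

7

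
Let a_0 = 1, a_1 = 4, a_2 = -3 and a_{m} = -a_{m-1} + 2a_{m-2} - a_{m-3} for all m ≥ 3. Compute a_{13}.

19561

The ordinary generating function has denominator 1 + t - 2t^2 + t^3.
Iterating the recurrence: a_0,…,a_{13} = 1, 4, -3, 10, -20, 43, -93, 199, -428, 919, -1974, 4240, -9107, 19561.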